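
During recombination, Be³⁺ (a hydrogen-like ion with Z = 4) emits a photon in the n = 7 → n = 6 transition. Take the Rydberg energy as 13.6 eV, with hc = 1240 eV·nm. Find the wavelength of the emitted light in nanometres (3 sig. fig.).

For Z = 4 the level energies scale as Z², so the effective Rydberg energy is 13.6 × 16 = 217.6 eV.
ΔE = 217.6 × (1/6² − 1/7²) = 217.6 × 0.007370 = 1.604 eV.
λ = hc/ΔE = 1240 / 1.604 = 773 nm.

773 nm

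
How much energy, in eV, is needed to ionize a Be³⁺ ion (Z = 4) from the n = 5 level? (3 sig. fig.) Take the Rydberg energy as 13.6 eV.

8.70 eV

E_n = −13.6 Z²/n² = −217.6/n² eV for Z = 4.
E_5 = −217.6/25 = −8.70 eV, so ionization (to E = 0) requires 8.70 eV.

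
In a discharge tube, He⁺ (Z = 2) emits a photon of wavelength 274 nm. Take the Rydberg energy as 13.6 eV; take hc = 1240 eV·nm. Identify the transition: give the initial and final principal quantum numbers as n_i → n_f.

The photon energy is ΔE = hc/λ = 1240 / 274 = 4.526 eV.
With Z = 2, ΔE = 54.40 × (1/n_f² − 1/n_i²), so 1/n_f² − 1/n_i² = 0.08319.
Trying n_f = 3 gives 1/n_i² = 0.02792, i.e. n_i ≈ 6; this pair matches.

n_i = 6, n_f = 3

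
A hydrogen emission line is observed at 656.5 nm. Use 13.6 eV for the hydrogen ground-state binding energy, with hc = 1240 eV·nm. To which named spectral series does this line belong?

ΔE = 1240/656.5 = 1.889 eV.
This matches 13.6 × (1/2² − 1/3²), so n_f = 2: the Balmer series.

Balmer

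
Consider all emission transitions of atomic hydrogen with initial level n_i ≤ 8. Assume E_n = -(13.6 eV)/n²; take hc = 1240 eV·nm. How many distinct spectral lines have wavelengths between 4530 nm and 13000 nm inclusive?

Enumerate all n_i → n_f pairs with 1 ≤ n_f < n_i ≤ 8 and compute λ = 1240 / [13.6·1·(1/n_f² − 1/n_i²)].
Lines falling in [4530, 13000] nm: 7→5 (4654 nm), 6→5 (7460 nm), 8→6 (7503 nm), 7→6 (12370 nm).

4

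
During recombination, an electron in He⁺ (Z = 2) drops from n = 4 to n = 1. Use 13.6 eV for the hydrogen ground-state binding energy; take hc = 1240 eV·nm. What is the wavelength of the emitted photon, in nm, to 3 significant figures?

For Z = 2 the level energies scale as Z², so the effective Rydberg energy is 13.6 × 4 = 54.40 eV.
ΔE = 54.40 × (1/1² − 1/4²) = 54.40 × 0.9375 = 51.00 eV.
λ = hc/ΔE = 1240 / 51.00 = 24.3 nm.

24.3 nm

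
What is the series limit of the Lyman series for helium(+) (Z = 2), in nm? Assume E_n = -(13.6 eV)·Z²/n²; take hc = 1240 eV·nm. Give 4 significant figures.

The Lyman series has lower level n_f = 1; the series limit corresponds to n_i → ∞.
ΔE_max = 13.6 × 4 / 1² = 54.40 eV.
λ_min = 1240 / 54.40 = 22.79 nm.

22.79 nm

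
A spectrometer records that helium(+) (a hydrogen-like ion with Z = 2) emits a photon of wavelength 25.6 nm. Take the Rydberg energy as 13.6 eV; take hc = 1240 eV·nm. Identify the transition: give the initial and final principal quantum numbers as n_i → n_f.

n_i = 3, n_f = 1

The photon energy is ΔE = hc/λ = 1240 / 25.6 = 48.44 eV.
With Z = 2, ΔE = 54.40 × (1/n_f² − 1/n_i²), so 1/n_f² − 1/n_i² = 0.8904.
Trying n_f = 1 gives 1/n_i² = 0.1096, i.e. n_i ≈ 3; this pair matches.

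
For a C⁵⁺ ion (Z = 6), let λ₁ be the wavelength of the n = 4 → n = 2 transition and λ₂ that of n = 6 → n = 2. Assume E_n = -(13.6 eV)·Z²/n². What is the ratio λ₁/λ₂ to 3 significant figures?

λ ∝ 1/ΔE ∝ 1/(1/n_f² − 1/n_i²), and the Z² and hc factors cancel in the ratio.
λ₁/λ₂ = (1/2² − 1/6²)/(1/2² − 1/4²) = 0.2222/0.1875 = 1.19.

1.19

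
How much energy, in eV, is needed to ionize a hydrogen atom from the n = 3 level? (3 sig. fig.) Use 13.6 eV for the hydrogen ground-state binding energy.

1.51 eV

E_3 = −13.60/9 = −1.51 eV, so ionization (to E = 0) requires 1.51 eV.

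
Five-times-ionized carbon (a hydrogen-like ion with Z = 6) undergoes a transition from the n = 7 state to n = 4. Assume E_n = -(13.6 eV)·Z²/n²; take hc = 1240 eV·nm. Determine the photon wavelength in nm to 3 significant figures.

For Z = 6 the level energies scale as Z², so the effective Rydberg energy is 13.6 × 36 = 489.6 eV.
ΔE = 489.6 × (1/4² − 1/7²) = 489.6 × 0.04209 = 20.61 eV.
λ = hc/ΔE = 1240 / 20.61 = 60.2 nm.

60.2 nm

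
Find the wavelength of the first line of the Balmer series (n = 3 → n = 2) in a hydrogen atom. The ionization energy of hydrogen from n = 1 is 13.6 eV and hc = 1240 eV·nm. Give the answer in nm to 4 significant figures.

656.5 nm

The Balmer series terminates on n_f = 2; the first line has n_i = 2+1 = 3.
ΔE = 13.60 × (1/2² − 1/3²) = 1.889 eV.
λ = 1240 / 1.889 = 656.5 nm.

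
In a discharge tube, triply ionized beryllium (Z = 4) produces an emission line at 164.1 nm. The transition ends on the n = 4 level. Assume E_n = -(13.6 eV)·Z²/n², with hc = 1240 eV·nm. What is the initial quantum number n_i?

n_i = 6

The photon energy is ΔE = hc/λ = 1240 / 164.1 = 7.556 eV.
With Z = 4, ΔE = 217.6 × (1/n_f² − 1/n_i²), so 1/n_f² − 1/n_i² = 0.03473.
With n_f = 4: 1/n_i² = 1/16 − 0.03473 = 0.02777, so n_i ≈ 6.00.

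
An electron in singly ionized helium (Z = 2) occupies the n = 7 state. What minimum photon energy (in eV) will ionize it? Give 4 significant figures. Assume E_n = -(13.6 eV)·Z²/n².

1.110 eV

E_n = −13.6 Z²/n² = −54.40/n² eV for Z = 2.
E_7 = −54.40/49 = −1.110 eV, so ionization (to E = 0) requires 1.110 eV.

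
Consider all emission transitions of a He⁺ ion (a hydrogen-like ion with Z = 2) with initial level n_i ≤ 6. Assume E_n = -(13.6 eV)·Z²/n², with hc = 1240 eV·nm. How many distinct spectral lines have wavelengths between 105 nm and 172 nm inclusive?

3

Enumerate all n_i → n_f pairs with 1 ≤ n_f < n_i ≤ 6 and compute λ = 1240 / [13.6·4·(1/n_f² − 1/n_i²)].
Lines falling in [105, 172] nm: 5→2 (108.5 nm), 4→2 (121.6 nm), 3→2 (164.1 nm).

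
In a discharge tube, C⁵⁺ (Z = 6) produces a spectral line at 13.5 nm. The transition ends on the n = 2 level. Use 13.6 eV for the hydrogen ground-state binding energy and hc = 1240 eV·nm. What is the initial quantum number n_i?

The photon energy is ΔE = hc/λ = 1240 / 13.5 = 91.85 eV.
With Z = 6, ΔE = 489.6 × (1/n_f² − 1/n_i²), so 1/n_f² − 1/n_i² = 0.1876.
With n_f = 2: 1/n_i² = 1/4 − 0.1876 = 0.06239, so n_i ≈ 4.00.

n_i = 4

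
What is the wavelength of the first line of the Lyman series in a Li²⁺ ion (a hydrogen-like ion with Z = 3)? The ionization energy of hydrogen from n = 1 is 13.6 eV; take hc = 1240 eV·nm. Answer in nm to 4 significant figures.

13.51 nm

The Lyman series terminates on n_f = 1; the first line has n_i = 1+1 = 2.
ΔE = 122.4 × (1/1² − 1/2²) = 91.80 eV.
λ = 1240 / 91.80 = 13.51 nm.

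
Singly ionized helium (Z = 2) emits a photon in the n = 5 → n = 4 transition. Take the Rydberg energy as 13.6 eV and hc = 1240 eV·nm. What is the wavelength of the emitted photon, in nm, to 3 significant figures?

For Z = 2 the level energies scale as Z², so the effective Rydberg energy is 13.6 × 4 = 54.40 eV.
ΔE = 54.40 × (1/4² − 1/5²) = 54.40 × 0.02250 = 1.224 eV.
λ = hc/ΔE = 1240 / 1.224 = 1010 nm.

1010 nm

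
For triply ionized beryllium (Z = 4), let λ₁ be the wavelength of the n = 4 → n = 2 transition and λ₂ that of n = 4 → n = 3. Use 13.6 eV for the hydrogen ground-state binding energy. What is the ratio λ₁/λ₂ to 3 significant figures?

λ ∝ 1/ΔE ∝ 1/(1/n_f² − 1/n_i²), and the Z² and hc factors cancel in the ratio.
λ₁/λ₂ = (1/3² − 1/4²)/(1/2² − 1/4²) = 0.04861/0.1875 = 0.259.

0.259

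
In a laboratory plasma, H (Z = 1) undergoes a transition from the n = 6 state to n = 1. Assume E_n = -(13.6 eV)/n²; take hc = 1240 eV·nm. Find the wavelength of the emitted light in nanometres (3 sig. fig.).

93.8 nm

ΔE = 13.60 × (1/1² − 1/6²) = 13.60 × 0.9722 = 13.22 eV.
λ = hc/ΔE = 1240 / 13.22 = 93.8 nm.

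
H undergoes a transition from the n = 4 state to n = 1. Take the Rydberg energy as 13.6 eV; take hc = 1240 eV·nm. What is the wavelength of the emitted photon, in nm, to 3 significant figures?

ΔE = 13.60 × (1/1² − 1/4²) = 13.60 × 0.9375 = 12.75 eV.
λ = hc/ΔE = 1240 / 12.75 = 97.3 nm.
This line belongs to the Lyman series.

97.3 nm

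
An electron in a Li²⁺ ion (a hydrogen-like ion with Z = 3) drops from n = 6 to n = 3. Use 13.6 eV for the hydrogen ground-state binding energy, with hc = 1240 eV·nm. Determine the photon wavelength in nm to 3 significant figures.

For Z = 3 the level energies scale as Z², so the effective Rydberg energy is 13.6 × 9 = 122.4 eV.
ΔE = 122.4 × (1/3² − 1/6²) = 122.4 × 0.08333 = 10.20 eV.
λ = hc/ΔE = 1240 / 10.20 = 122 nm.

122 nm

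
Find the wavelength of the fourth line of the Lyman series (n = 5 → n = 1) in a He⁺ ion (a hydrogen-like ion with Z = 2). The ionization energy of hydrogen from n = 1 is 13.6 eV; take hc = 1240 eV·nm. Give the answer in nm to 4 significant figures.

The Lyman series terminates on n_f = 1; the fourth line has n_i = 1+4 = 5.
ΔE = 54.40 × (1/1² − 1/5²) = 52.22 eV.
λ = 1240 / 52.22 = 23.74 nm.

23.74 nm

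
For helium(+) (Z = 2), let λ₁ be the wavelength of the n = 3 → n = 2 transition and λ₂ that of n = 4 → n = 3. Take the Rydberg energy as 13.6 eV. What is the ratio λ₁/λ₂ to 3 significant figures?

λ ∝ 1/ΔE ∝ 1/(1/n_f² − 1/n_i²), and the Z² and hc factors cancel in the ratio.
λ₁/λ₂ = (1/3² − 1/4²)/(1/2² − 1/3²) = 0.04861/0.1389 = 0.350.

0.350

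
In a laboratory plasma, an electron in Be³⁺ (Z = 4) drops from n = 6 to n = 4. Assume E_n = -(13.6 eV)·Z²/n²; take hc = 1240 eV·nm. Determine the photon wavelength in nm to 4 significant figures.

For Z = 4 the level energies scale as Z², so the effective Rydberg energy is 13.6 × 16 = 217.6 eV.
ΔE = 217.6 × (1/4² − 1/6²) = 217.6 × 0.03472 = 7.556 eV.
λ = hc/ΔE = 1240 / 7.556 = 164.1 nm.

164.1 nm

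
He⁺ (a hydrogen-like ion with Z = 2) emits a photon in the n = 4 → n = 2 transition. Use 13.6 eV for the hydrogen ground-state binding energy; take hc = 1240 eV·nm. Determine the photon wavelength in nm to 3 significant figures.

For Z = 2 the level energies scale as Z², so the effective Rydberg energy is 13.6 × 4 = 54.40 eV.
ΔE = 54.40 × (1/2² − 1/4²) = 54.40 × 0.1875 = 10.20 eV.
λ = hc/ΔE = 1240 / 10.20 = 122 nm.

122 nm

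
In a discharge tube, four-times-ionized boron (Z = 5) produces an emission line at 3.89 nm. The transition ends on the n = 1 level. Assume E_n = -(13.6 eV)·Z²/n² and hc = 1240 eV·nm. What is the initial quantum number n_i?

n_i = 4

The photon energy is ΔE = hc/λ = 1240 / 3.89 = 318.8 eV.
With Z = 5, ΔE = 340.0 × (1/n_f² − 1/n_i²), so 1/n_f² − 1/n_i² = 0.9375.
With n_f = 1: 1/n_i² = 1/1 − 0.9375 = 0.06245, so n_i ≈ 4.00.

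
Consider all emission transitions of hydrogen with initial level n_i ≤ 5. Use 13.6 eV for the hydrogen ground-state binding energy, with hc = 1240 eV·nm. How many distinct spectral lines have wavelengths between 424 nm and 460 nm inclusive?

1

Enumerate all n_i → n_f pairs with 1 ≤ n_f < n_i ≤ 5 and compute λ = 1240 / [13.6·1·(1/n_f² − 1/n_i²)].
Lines falling in [424, 460] nm: 5→2 (434.2 nm).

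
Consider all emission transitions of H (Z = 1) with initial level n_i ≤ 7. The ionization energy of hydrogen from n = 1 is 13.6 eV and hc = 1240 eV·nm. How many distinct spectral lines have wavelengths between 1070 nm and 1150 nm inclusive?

Enumerate all n_i → n_f pairs with 1 ≤ n_f < n_i ≤ 7 and compute λ = 1240 / [13.6·1·(1/n_f² − 1/n_i²)].
Lines falling in [1070, 1150] nm: 6→3 (1094 nm).

1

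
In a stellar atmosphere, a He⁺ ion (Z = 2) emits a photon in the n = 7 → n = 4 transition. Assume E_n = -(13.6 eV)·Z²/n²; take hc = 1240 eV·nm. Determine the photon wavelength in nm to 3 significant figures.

542 nm

For Z = 2 the level energies scale as Z², so the effective Rydberg energy is 13.6 × 4 = 54.40 eV.
ΔE = 54.40 × (1/4² − 1/7²) = 54.40 × 0.04209 = 2.290 eV.
λ = hc/ΔE = 1240 / 2.290 = 542 nm.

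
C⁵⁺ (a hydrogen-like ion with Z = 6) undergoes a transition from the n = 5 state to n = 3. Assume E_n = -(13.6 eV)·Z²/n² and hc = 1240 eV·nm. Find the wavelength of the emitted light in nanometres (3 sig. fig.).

35.6 nm

For Z = 6 the level energies scale as Z², so the effective Rydberg energy is 13.6 × 36 = 489.6 eV.
ΔE = 489.6 × (1/3² − 1/5²) = 489.6 × 0.07111 = 34.82 eV.
λ = hc/ΔE = 1240 / 34.82 = 35.6 nm.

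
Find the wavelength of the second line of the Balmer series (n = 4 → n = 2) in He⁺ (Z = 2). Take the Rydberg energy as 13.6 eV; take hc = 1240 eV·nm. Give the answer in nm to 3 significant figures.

122 nm

The Balmer series terminates on n_f = 2; the second line has n_i = 2+2 = 4.
ΔE = 54.40 × (1/2² − 1/4²) = 10.20 eV.
λ = 1240 / 10.20 = 122 nm.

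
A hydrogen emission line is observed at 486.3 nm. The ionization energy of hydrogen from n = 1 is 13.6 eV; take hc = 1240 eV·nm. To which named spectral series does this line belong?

Balmer

ΔE = 1240/486.3 = 2.550 eV.
This matches 13.6 × (1/2² − 1/4²), so n_f = 2: the Balmer series.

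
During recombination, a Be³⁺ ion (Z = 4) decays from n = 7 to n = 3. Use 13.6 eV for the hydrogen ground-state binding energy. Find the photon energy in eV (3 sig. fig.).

The Bohr energies scale as Z², so for Z = 4: E_n = −217.6/n² eV.
E_7 = −217.6/49 = −4.441 eV and E_3 = −217.6/9 = −24.18 eV.
The photon energy is |E_7 − E_3| = 19.7 eV.

19.7 eV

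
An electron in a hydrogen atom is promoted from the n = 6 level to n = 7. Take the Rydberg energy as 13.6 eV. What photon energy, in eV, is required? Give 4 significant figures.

E_7 = −13.60/49 = −0.2776 eV and E_6 = −13.60/36 = −0.3778 eV.
The photon energy is |E_7 − E_6| = 0.1002 eV.

0.1002 eV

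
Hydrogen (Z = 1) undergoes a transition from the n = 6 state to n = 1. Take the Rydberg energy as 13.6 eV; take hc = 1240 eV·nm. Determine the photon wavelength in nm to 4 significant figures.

ΔE = 13.60 × (1/1² − 1/6²) = 13.60 × 0.9722 = 13.22 eV.
λ = hc/ΔE = 1240 / 13.22 = 93.78 nm.

93.78 nm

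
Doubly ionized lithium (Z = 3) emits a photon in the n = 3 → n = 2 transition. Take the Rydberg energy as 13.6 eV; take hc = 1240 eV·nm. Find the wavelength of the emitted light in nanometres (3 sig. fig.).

72.9 nm

For Z = 3 the level energies scale as Z², so the effective Rydberg energy is 13.6 × 9 = 122.4 eV.
ΔE = 122.4 × (1/2² − 1/3²) = 122.4 × 0.1389 = 17.00 eV.
λ = hc/ΔE = 1240 / 17.00 = 72.9 nm.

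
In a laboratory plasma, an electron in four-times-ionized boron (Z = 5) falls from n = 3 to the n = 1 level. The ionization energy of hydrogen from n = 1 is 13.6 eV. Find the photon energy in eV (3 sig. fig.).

The Bohr energies scale as Z², so for Z = 5: E_n = −340.0/n² eV.
E_3 = −340.0/9 = −37.78 eV and E_1 = −340.0/1 = −340.0 eV.
The photon energy is |E_3 − E_1| = 302 eV.

302 eV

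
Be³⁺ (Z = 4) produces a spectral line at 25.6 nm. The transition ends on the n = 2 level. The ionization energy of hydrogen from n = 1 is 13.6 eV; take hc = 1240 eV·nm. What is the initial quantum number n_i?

The photon energy is ΔE = hc/λ = 1240 / 25.6 = 48.44 eV.
With Z = 4, ΔE = 217.6 × (1/n_f² − 1/n_i²), so 1/n_f² − 1/n_i² = 0.2226.
With n_f = 2: 1/n_i² = 1/4 − 0.2226 = 0.02740, so n_i ≈ 6.04.

n_i = 6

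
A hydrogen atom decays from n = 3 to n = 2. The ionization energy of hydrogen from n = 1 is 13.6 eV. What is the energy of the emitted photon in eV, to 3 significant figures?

1.89 eV

E_3 = −13.60/9 = −1.511 eV and E_2 = −13.60/4 = −3.400 eV.
The photon energy is |E_3 − E_2| = 1.89 eV.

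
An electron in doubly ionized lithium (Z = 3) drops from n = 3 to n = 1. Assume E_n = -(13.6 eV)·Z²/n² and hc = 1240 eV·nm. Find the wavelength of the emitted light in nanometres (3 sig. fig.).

11.4 nm

For Z = 3 the level energies scale as Z², so the effective Rydberg energy is 13.6 × 9 = 122.4 eV.
ΔE = 122.4 × (1/1² − 1/3²) = 122.4 × 0.8889 = 108.8 eV.
λ = hc/ΔE = 1240 / 108.8 = 11.4 nm.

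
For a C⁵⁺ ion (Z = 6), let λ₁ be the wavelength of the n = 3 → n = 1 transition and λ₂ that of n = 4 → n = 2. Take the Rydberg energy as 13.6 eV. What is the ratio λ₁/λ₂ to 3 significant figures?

λ ∝ 1/ΔE ∝ 1/(1/n_f² − 1/n_i²), and the Z² and hc factors cancel in the ratio.
λ₁/λ₂ = (1/2² − 1/4²)/(1/1² − 1/3²) = 0.1875/0.8889 = 0.211.

0.211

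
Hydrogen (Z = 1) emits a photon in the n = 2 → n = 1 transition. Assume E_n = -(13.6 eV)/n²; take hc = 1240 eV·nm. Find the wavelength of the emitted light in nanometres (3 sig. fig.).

122 nm

ΔE = 13.60 × (1/1² − 1/2²) = 13.60 × 0.7500 = 10.20 eV.
λ = hc/ΔE = 1240 / 10.20 = 122 nm.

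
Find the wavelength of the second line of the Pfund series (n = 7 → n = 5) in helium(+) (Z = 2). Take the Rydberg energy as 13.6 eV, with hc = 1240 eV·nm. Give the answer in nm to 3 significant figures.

1160 nm

The Pfund series terminates on n_f = 5; the second line has n_i = 5+2 = 7.
ΔE = 54.40 × (1/5² − 1/7²) = 1.066 eV.
λ = 1240 / 1.066 = 1160 nm.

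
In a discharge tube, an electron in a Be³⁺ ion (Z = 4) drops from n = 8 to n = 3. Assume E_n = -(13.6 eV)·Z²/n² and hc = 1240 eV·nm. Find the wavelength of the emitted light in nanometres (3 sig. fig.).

59.7 nm

For Z = 4 the level energies scale as Z², so the effective Rydberg energy is 13.6 × 16 = 217.6 eV.
ΔE = 217.6 × (1/3² − 1/8²) = 217.6 × 0.09549 = 20.78 eV.
λ = hc/ΔE = 1240 / 20.78 = 59.7 nm.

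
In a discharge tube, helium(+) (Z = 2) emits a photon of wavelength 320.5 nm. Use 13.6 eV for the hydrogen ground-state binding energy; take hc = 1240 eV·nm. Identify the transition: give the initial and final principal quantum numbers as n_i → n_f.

n_i = 5, n_f = 3

The photon energy is ΔE = hc/λ = 1240 / 320.5 = 3.869 eV.
With Z = 2, ΔE = 54.40 × (1/n_f² − 1/n_i²), so 1/n_f² − 1/n_i² = 0.07112.
Trying n_f = 3 gives 1/n_i² = 0.03999, i.e. n_i ≈ 5; this pair matches.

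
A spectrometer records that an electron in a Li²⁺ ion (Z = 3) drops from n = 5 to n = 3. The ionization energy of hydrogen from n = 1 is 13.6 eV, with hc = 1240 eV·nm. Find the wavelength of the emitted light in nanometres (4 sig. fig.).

For Z = 3 the level energies scale as Z², so the effective Rydberg energy is 13.6 × 9 = 122.4 eV.
ΔE = 122.4 × (1/3² − 1/5²) = 122.4 × 0.07111 = 8.704 eV.
λ = hc/ΔE = 1240 / 8.704 = 142.5 nm.

142.5 nm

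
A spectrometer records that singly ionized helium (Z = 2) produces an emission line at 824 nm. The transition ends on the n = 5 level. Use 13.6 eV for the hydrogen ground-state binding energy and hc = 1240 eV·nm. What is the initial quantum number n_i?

n_i = 9

The photon energy is ΔE = hc/λ = 1240 / 824 = 1.505 eV.
With Z = 2, ΔE = 54.40 × (1/n_f² − 1/n_i²), so 1/n_f² − 1/n_i² = 0.02766.
With n_f = 5: 1/n_i² = 1/25 − 0.02766 = 0.01234, so n_i ≈ 9.00.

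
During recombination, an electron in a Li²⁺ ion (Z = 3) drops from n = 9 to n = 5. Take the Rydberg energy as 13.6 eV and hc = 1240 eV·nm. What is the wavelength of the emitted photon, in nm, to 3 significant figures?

For Z = 3 the level energies scale as Z², so the effective Rydberg energy is 13.6 × 9 = 122.4 eV.
ΔE = 122.4 × (1/5² − 1/9²) = 122.4 × 0.02765 = 3.385 eV.
λ = hc/ΔE = 1240 / 3.385 = 366 nm.

366 nm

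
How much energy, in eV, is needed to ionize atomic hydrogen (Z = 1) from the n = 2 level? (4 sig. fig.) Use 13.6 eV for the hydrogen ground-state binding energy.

3.400 eV

E_2 = −13.60/4 = −3.400 eV, so ionization (to E = 0) requires 3.400 eV.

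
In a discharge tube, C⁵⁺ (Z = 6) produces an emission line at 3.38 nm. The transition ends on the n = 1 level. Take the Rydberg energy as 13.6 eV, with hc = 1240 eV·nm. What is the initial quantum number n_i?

The photon energy is ΔE = hc/λ = 1240 / 3.38 = 366.9 eV.
With Z = 6, ΔE = 489.6 × (1/n_f² − 1/n_i²), so 1/n_f² − 1/n_i² = 0.7493.
With n_f = 1: 1/n_i² = 1/1 − 0.7493 = 0.2507, so n_i ≈ 2.00.

n_i = 2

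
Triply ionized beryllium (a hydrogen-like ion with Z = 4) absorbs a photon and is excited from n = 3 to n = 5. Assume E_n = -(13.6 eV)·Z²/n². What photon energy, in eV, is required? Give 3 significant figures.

15.5 eV

The Bohr energies scale as Z², so for Z = 4: E_n = −217.6/n² eV.
E_5 = −217.6/25 = −8.704 eV and E_3 = −217.6/9 = −24.18 eV.
The photon energy is |E_5 − E_3| = 15.5 eV.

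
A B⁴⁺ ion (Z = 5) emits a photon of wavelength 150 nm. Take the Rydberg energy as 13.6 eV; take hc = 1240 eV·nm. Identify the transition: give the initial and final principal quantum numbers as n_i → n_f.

The photon energy is ΔE = hc/λ = 1240 / 150 = 8.267 eV.
With Z = 5, ΔE = 340.0 × (1/n_f² − 1/n_i²), so 1/n_f² − 1/n_i² = 0.02431.
Trying n_f = 5 gives 1/n_i² = 0.01569, i.e. n_i ≈ 8; this pair matches.

n_i = 8, n_f = 5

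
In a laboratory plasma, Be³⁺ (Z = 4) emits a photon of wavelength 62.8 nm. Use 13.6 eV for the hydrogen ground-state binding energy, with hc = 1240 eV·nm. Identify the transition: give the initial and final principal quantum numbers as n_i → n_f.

The photon energy is ΔE = hc/λ = 1240 / 62.8 = 19.75 eV.
With Z = 4, ΔE = 217.6 × (1/n_f² − 1/n_i²), so 1/n_f² − 1/n_i² = 0.09074.
Trying n_f = 3 gives 1/n_i² = 0.02037, i.e. n_i ≈ 7; this pair matches.

n_i = 7, n_f = 3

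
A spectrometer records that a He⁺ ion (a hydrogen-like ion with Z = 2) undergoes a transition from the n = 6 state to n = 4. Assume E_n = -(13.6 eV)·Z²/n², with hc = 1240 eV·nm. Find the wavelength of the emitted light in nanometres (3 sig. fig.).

For Z = 2 the level energies scale as Z², so the effective Rydberg energy is 13.6 × 4 = 54.40 eV.
ΔE = 54.40 × (1/4² − 1/6²) = 54.40 × 0.03472 = 1.889 eV.
λ = hc/ΔE = 1240 / 1.889 = 656 nm.

656 nm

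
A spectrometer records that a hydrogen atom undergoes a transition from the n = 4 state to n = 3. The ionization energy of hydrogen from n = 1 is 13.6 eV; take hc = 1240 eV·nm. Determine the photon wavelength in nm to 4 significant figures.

ΔE = 13.60 × (1/3² − 1/4²) = 13.60 × 0.04861 = 0.6611 eV.
λ = hc/ΔE = 1240 / 0.6611 = 1876 nm.

1876 nm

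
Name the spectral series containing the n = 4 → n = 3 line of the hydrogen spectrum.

Paschen

The series is set by the lower level: n_f = 3 is the Paschen series.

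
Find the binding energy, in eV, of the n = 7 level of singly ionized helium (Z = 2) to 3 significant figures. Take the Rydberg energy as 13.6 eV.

E_n = −13.6 Z²/n² = −54.40/n² eV for Z = 2.
E_7 = −54.40/49 = −1.11 eV, so ionization (to E = 0) requires 1.11 eV.

1.11 eV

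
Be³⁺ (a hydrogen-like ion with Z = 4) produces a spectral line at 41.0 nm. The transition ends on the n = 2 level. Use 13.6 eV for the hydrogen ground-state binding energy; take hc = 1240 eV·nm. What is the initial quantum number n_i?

n_i = 3

The photon energy is ΔE = hc/λ = 1240 / 41.0 = 30.24 eV.
With Z = 4, ΔE = 217.6 × (1/n_f² − 1/n_i²), so 1/n_f² − 1/n_i² = 0.1390.
With n_f = 2: 1/n_i² = 1/4 − 0.1390 = 0.1110, so n_i ≈ 3.00.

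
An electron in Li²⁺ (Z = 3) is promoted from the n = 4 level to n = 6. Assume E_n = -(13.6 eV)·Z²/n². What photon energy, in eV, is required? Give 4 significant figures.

4.250 eV

The Bohr energies scale as Z², so for Z = 3: E_n = −122.4/n² eV.
E_6 = −122.4/36 = −3.400 eV and E_4 = −122.4/16 = −7.650 eV.
The photon energy is |E_6 − E_4| = 4.250 eV.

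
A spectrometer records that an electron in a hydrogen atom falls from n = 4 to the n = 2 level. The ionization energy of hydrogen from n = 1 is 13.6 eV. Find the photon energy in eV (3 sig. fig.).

2.55 eV

E_4 = −13.60/16 = −0.8500 eV and E_2 = −13.60/4 = −3.400 eV.
The photon energy is |E_4 − E_2| = 2.55 eV.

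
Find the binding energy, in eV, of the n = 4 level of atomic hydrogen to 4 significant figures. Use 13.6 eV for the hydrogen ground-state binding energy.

0.8500 eV

E_4 = −13.60/16 = −0.8500 eV, so ionization (to E = 0) requires 0.8500 eV.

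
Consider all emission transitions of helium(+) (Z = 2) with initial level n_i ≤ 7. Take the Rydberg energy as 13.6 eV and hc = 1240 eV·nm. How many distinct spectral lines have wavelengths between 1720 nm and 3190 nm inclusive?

2

Enumerate all n_i → n_f pairs with 1 ≤ n_f < n_i ≤ 7 and compute λ = 1240 / [13.6·4·(1/n_f² − 1/n_i²)].
Lines falling in [1720, 3190] nm: 6→5 (1865 nm), 7→6 (3093 nm).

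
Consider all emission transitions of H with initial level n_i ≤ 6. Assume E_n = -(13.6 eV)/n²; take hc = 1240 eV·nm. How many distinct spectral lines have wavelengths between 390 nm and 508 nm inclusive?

3

Enumerate all n_i → n_f pairs with 1 ≤ n_f < n_i ≤ 6 and compute λ = 1240 / [13.6·1·(1/n_f² − 1/n_i²)].
Lines falling in [390, 508] nm: 6→2 (410.3 nm), 5→2 (434.2 nm), 4→2 (486.3 nm).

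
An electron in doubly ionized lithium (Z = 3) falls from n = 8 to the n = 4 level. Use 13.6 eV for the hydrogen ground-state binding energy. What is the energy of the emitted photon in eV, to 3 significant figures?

The Bohr energies scale as Z², so for Z = 3: E_n = −122.4/n² eV.
E_8 = −122.4/64 = −1.913 eV and E_4 = −122.4/16 = −7.650 eV.
The photon energy is |E_8 − E_4| = 5.74 eV.

5.74 eV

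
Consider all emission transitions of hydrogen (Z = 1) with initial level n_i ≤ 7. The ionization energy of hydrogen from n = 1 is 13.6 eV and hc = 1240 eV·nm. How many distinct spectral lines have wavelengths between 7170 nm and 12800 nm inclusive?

2

Enumerate all n_i → n_f pairs with 1 ≤ n_f < n_i ≤ 7 and compute λ = 1240 / [13.6·1·(1/n_f² − 1/n_i²)].
Lines falling in [7170, 12800] nm: 6→5 (7460 nm), 7→6 (12370 nm).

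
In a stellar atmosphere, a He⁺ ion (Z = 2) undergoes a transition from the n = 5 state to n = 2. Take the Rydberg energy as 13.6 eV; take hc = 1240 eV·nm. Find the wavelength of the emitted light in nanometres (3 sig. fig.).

109 nm

For Z = 2 the level energies scale as Z², so the effective Rydberg energy is 13.6 × 4 = 54.40 eV.
ΔE = 54.40 × (1/2² − 1/5²) = 54.40 × 0.2100 = 11.42 eV.
λ = hc/ΔE = 1240 / 11.42 = 109 nm.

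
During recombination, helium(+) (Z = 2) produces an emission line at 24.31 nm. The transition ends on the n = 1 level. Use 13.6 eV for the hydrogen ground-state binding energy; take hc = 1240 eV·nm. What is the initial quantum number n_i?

n_i = 4

The photon energy is ΔE = hc/λ = 1240 / 24.31 = 51.01 eV.
With Z = 2, ΔE = 54.40 × (1/n_f² − 1/n_i²), so 1/n_f² − 1/n_i² = 0.9376.
With n_f = 1: 1/n_i² = 1/1 − 0.9376 = 0.06236, so n_i ≈ 4.00.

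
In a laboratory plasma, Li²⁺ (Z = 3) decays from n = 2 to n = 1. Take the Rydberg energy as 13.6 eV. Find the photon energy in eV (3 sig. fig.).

The Bohr energies scale as Z², so for Z = 3: E_n = −122.4/n² eV.
E_2 = −122.4/4 = −30.60 eV and E_1 = −122.4/1 = −122.4 eV.
The photon energy is |E_2 − E_1| = 91.8 eV.

91.8 eV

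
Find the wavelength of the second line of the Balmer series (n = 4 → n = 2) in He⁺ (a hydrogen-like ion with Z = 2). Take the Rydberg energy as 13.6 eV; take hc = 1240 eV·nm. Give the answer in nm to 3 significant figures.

122 nm

The Balmer series terminates on n_f = 2; the second line has n_i = 2+2 = 4.
ΔE = 54.40 × (1/2² − 1/4²) = 10.20 eV.
λ = 1240 / 10.20 = 122 nm.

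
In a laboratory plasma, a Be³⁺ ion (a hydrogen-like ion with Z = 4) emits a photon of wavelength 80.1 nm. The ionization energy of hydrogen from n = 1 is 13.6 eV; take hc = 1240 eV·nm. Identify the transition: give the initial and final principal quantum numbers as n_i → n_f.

The photon energy is ΔE = hc/λ = 1240 / 80.1 = 15.48 eV.
With Z = 4, ΔE = 217.6 × (1/n_f² − 1/n_i²), so 1/n_f² − 1/n_i² = 0.07114.
Trying n_f = 3 gives 1/n_i² = 0.03997, i.e. n_i ≈ 5; this pair matches.

n_i = 5, n_f = 3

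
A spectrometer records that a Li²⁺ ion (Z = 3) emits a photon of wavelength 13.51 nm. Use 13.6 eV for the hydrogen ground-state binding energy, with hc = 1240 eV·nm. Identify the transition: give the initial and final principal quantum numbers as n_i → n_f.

n_i = 2, n_f = 1

The photon energy is ΔE = hc/λ = 1240 / 13.51 = 91.78 eV.
With Z = 3, ΔE = 122.4 × (1/n_f² − 1/n_i²), so 1/n_f² − 1/n_i² = 0.7499.
Trying n_f = 1 gives 1/n_i² = 0.2501, i.e. n_i ≈ 2; this pair matches.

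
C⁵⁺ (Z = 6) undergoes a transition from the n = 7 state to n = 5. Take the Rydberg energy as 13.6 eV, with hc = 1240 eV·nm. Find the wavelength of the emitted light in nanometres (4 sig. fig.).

129.3 nm

For Z = 6 the level energies scale as Z², so the effective Rydberg energy is 13.6 × 36 = 489.6 eV.
ΔE = 489.6 × (1/5² − 1/7²) = 489.6 × 0.01959 = 9.592 eV.
λ = hc/ΔE = 1240 / 9.592 = 129.3 nm.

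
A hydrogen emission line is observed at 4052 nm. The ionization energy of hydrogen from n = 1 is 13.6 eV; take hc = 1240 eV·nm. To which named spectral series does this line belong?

ΔE = 1240/4052 = 0.3060 eV.
This matches 13.6 × (1/4² − 1/5²), so n_f = 4: the Brackett series.

Brackett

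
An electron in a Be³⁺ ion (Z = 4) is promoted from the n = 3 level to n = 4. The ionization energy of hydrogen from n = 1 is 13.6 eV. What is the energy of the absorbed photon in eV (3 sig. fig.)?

10.6 eV

The Bohr energies scale as Z², so for Z = 4: E_n = −217.6/n² eV.
E_4 = −217.6/16 = −13.60 eV and E_3 = −217.6/9 = −24.18 eV.
The photon energy is |E_4 − E_3| = 10.6 eV.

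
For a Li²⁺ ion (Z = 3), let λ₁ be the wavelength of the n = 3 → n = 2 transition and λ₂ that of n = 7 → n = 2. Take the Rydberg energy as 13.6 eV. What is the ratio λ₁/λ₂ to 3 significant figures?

λ ∝ 1/ΔE ∝ 1/(1/n_f² − 1/n_i²), and the Z² and hc factors cancel in the ratio.
λ₁/λ₂ = (1/2² − 1/7²)/(1/2² − 1/3²) = 0.2296/0.1389 = 1.65.

1.65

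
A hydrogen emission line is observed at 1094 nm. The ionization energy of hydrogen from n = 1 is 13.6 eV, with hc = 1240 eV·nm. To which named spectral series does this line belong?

ΔE = 1240/1094 = 1.133 eV.
This matches 13.6 × (1/3² − 1/6²), so n_f = 3: the Paschen series.

Paschen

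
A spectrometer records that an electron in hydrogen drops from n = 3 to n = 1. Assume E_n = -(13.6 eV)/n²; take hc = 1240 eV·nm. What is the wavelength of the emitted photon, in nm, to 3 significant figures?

ΔE = 13.60 × (1/1² − 1/3²) = 13.60 × 0.8889 = 12.09 eV.
λ = hc/ΔE = 1240 / 12.09 = 103 nm.
This line belongs to the Lyman series.

103 nm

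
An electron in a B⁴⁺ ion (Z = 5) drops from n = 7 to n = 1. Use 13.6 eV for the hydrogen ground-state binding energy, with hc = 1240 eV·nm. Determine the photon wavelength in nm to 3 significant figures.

For Z = 5 the level energies scale as Z², so the effective Rydberg energy is 13.6 × 25 = 340.0 eV.
ΔE = 340.0 × (1/1² − 1/7²) = 340.0 × 0.9796 = 333.1 eV.
λ = hc/ΔE = 1240 / 333.1 = 3.72 nm.

3.72 nm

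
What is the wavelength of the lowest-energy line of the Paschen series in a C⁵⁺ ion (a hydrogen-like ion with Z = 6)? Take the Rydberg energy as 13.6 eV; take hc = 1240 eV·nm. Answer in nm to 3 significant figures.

52.1 nm

The Paschen series terminates on n_f = 3; the first line has n_i = 3+1 = 4.
ΔE = 489.6 × (1/3² − 1/4²) = 23.80 eV.
λ = 1240 / 23.80 = 52.1 nm.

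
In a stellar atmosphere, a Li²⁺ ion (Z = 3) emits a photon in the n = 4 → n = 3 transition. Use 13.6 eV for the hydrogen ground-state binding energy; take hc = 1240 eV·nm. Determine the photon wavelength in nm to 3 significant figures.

For Z = 3 the level energies scale as Z², so the effective Rydberg energy is 13.6 × 9 = 122.4 eV.
ΔE = 122.4 × (1/3² − 1/4²) = 122.4 × 0.04861 = 5.950 eV.
λ = hc/ΔE = 1240 / 5.950 = 208 nm.

208 nm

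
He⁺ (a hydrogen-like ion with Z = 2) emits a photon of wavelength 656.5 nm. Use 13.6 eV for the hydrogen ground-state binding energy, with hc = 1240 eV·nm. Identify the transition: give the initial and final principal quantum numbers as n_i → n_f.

n_i = 6, n_f = 4

The photon energy is ΔE = hc/λ = 1240 / 656.5 = 1.889 eV.
With Z = 2, ΔE = 54.40 × (1/n_f² − 1/n_i²), so 1/n_f² − 1/n_i² = 0.03472.
Trying n_f = 4 gives 1/n_i² = 0.02778, i.e. n_i ≈ 6; this pair matches.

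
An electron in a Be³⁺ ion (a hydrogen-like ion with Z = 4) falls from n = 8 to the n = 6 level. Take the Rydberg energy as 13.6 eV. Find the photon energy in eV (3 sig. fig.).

The Bohr energies scale as Z², so for Z = 4: E_n = −217.6/n² eV.
E_8 = −217.6/64 = −3.400 eV and E_6 = −217.6/36 = −6.044 eV.
The photon energy is |E_8 − E_6| = 2.64 eV.

2.64 eV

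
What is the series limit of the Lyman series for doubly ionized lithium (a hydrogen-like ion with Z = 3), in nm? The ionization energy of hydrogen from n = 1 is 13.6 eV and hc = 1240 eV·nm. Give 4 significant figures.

The Lyman series has lower level n_f = 1; the series limit corresponds to n_i → ∞.
ΔE_max = 13.6 × 9 / 1² = 122.4 eV.
λ_min = 1240 / 122.4 = 10.13 nm.

10.13 nm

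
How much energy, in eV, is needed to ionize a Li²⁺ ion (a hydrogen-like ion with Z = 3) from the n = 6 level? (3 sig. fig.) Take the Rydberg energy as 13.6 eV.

3.40 eV

E_n = −13.6 Z²/n² = −122.4/n² eV for Z = 3.
E_6 = −122.4/36 = −3.40 eV, so ionization (to E = 0) requires 3.40 eV.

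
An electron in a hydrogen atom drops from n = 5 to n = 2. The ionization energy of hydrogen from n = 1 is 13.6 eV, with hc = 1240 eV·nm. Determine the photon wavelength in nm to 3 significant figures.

ΔE = 13.60 × (1/2² − 1/5²) = 13.60 × 0.2100 = 2.856 eV.
λ = hc/ΔE = 1240 / 2.856 = 434 nm.

434 nm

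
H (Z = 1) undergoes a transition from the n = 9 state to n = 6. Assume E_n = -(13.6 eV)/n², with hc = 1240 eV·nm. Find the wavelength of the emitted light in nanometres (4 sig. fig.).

5908 nm

ΔE = 13.60 × (1/6² − 1/9²) = 13.60 × 0.01543 = 0.2099 eV.
λ = hc/ΔE = 1240 / 0.2099 = 5908 nm.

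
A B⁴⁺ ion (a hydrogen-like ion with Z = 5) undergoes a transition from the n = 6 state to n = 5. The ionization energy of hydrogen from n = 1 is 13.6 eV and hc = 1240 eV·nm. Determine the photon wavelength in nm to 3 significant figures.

298 nm

For Z = 5 the level energies scale as Z², so the effective Rydberg energy is 13.6 × 25 = 340.0 eV.
ΔE = 340.0 × (1/5² − 1/6²) = 340.0 × 0.01222 = 4.156 eV.
λ = hc/ΔE = 1240 / 4.156 = 298 nm.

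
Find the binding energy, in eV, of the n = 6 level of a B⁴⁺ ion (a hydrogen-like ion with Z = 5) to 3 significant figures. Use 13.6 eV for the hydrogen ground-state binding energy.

E_n = −13.6 Z²/n² = −340.0/n² eV for Z = 5.
E_6 = −340.0/36 = −9.44 eV, so ionization (to E = 0) requires 9.44 eV.

9.44 eV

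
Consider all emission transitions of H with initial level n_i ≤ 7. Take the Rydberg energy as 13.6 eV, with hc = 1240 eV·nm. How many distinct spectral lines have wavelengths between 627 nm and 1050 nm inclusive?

Enumerate all n_i → n_f pairs with 1 ≤ n_f < n_i ≤ 7 and compute λ = 1240 / [13.6·1·(1/n_f² − 1/n_i²)].
Lines falling in [627, 1050] nm: 3→2 (656.5 nm), 7→3 (1005 nm).

2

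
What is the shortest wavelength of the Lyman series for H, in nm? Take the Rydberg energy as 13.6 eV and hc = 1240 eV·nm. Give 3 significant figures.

The Lyman series has lower level n_f = 1; the series limit corresponds to n_i → ∞.
ΔE_max = 13.6 × 1 / 1² = 13.60 eV.
λ_min = 1240 / 13.60 = 91.2 nm.

91.2 nm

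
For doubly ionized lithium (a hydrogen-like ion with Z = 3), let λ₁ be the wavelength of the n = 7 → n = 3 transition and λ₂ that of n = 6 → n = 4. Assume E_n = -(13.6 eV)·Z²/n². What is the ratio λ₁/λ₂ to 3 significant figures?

λ ∝ 1/ΔE ∝ 1/(1/n_f² − 1/n_i²), and the Z² and hc factors cancel in the ratio.
λ₁/λ₂ = (1/4² − 1/6²)/(1/3² − 1/7²) = 0.03472/0.09070 = 0.383.

0.383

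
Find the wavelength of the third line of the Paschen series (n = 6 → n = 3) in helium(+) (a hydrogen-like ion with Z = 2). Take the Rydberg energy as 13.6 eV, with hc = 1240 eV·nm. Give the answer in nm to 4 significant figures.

273.5 nm

The Paschen series terminates on n_f = 3; the third line has n_i = 3+3 = 6.
ΔE = 54.40 × (1/3² − 1/6²) = 4.533 eV.
λ = 1240 / 4.533 = 273.5 nm.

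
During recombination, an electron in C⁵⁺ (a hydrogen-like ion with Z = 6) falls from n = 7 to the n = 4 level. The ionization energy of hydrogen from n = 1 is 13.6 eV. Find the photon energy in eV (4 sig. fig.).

The Bohr energies scale as Z², so for Z = 6: E_n = −489.6/n² eV.
E_7 = −489.6/49 = −9.992 eV and E_4 = −489.6/16 = −30.60 eV.
The photon energy is |E_7 − E_4| = 20.61 eV.

20.61 eV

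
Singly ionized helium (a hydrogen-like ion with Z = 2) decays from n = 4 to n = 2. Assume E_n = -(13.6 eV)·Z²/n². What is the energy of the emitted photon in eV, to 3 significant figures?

10.2 eV

The Bohr energies scale as Z², so for Z = 2: E_n = −54.40/n² eV.
E_4 = −54.40/16 = −3.400 eV and E_2 = −54.40/4 = −13.60 eV.
The photon energy is |E_4 − E_2| = 10.2 eV.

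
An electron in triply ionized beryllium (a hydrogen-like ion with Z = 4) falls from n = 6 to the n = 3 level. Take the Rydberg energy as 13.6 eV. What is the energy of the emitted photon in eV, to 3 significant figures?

18.1 eV

The Bohr energies scale as Z², so for Z = 4: E_n = −217.6/n² eV.
E_6 = −217.6/36 = −6.044 eV and E_3 = −217.6/9 = −24.18 eV.
The photon energy is |E_6 − E_3| = 18.1 eV.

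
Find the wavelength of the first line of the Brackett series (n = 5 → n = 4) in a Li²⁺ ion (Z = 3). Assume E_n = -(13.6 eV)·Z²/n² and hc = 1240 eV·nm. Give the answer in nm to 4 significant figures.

The Brackett series terminates on n_f = 4; the first line has n_i = 4+1 = 5.
ΔE = 122.4 × (1/4² − 1/5²) = 2.754 eV.
λ = 1240 / 2.754 = 450.3 nm.

450.3 nm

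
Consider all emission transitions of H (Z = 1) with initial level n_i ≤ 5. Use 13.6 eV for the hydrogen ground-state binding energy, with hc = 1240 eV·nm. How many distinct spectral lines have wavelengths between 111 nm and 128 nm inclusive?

1

Enumerate all n_i → n_f pairs with 1 ≤ n_f < n_i ≤ 5 and compute λ = 1240 / [13.6·1·(1/n_f² − 1/n_i²)].
Lines falling in [111, 128] nm: 2→1 (121.6 nm).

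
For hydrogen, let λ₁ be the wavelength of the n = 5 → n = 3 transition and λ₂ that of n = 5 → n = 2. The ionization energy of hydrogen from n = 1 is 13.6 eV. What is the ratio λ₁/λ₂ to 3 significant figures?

2.95

λ ∝ 1/ΔE ∝ 1/(1/n_f² − 1/n_i²), and the Z² and hc factors cancel in the ratio.
λ₁/λ₂ = (1/2² − 1/5²)/(1/3² − 1/5²) = 0.2100/0.07111 = 2.95.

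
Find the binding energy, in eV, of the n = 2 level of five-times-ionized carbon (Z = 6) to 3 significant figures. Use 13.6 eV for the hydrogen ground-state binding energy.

E_n = −13.6 Z²/n² = −489.6/n² eV for Z = 6.
E_2 = −489.6/4 = −122 eV, so ionization (to E = 0) requires 122 eV.

122 eV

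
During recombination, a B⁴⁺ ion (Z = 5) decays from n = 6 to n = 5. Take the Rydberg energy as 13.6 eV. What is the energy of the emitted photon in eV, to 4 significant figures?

4.156 eV

The Bohr energies scale as Z², so for Z = 5: E_n = −340.0/n² eV.
E_6 = −340.0/36 = −9.444 eV and E_5 = −340.0/25 = −13.60 eV.
The photon energy is |E_6 − E_5| = 4.156 eV.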